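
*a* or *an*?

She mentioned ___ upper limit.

The indefinite article is chosen by the initial *sound* of the following word, not its spelling.
*upper* begins with the sound /ʌ/ (u pronounced /ʌ/) — a vowel sound.
So the article is *an*: She mentioned an upper limit.

an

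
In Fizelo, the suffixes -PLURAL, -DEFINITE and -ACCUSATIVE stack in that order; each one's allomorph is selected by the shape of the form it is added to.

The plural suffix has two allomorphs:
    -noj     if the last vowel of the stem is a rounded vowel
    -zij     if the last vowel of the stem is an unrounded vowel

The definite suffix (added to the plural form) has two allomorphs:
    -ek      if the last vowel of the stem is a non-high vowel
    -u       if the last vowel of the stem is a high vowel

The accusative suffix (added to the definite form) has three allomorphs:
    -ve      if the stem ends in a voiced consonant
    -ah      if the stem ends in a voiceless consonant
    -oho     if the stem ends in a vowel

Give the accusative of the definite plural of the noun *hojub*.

*hojub*: last vowel = /u/, a rounded vowel → -noj → *hojubnoj*.
Since the last vowel of the plural form *hojubnoj* is /o/ (a non-high vowel), it takes -ek, giving *hojubnojek*.
The definite form *hojubnojek* — final sound /k/ (a voiceless consonant) → -ah → *hojubnojekah*.

hojubnojekah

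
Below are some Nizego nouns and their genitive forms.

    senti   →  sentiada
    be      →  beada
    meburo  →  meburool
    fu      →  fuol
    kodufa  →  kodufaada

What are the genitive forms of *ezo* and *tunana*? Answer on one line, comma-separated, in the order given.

The suffix is conditioned by the last vowel: -ol when the last vowel of the stem is a rounded vowel (*meburo*, *fu*); -ada when the last vowel of the stem is an unrounded vowel (*senti*, *be*, *kodufa*).
*ezo* — last vowel /o/ (a rounded vowel) → -ol → *ezool*.
The last vowel of *tunana* is /a/, which is an unrounded vowel, so the suffix is -ada, giving *tunanaada*.

ezool, tunanaada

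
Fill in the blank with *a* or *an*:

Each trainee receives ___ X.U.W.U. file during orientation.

The indefinite article is chosen by the initial *sound* of the following word, not its spelling.
The initialism *X.U.W.U.* is read letter by letter; the first letter, X, is pronounced /ɛks/, which begins with a vowel sound.
So the article is *an*: Each trainee receives an X.U.W.U. file during orientation.

an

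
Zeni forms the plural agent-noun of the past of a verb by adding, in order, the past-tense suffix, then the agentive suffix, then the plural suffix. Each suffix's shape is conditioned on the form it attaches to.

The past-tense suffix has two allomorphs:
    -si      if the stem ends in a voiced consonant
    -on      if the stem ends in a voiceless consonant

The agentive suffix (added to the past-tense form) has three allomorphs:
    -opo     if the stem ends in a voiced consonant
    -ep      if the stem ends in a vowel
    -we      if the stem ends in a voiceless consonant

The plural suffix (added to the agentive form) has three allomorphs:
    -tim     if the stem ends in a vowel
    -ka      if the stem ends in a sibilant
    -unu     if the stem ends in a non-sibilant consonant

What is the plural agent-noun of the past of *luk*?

lukonopotim

*luk*: final consonant = /k/, voiceless → -on → *lukon*.
The past-tense form *lukon* — final sound /n/ (a voiced consonant) → -opo → *lukonopo*.
The agentive form *lukonopo*: final sound = /o/, a vowel → -tim → *lukonopotim*.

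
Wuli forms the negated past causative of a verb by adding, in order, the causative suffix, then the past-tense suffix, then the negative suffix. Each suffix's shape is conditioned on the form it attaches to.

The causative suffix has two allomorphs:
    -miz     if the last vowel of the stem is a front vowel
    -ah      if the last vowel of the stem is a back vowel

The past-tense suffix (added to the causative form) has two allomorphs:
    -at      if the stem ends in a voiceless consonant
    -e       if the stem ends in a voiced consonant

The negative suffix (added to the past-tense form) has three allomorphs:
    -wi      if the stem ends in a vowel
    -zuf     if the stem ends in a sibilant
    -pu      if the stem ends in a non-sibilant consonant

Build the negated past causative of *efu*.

efuahatpu

*efu* — last vowel /u/ (a back vowel) → -ah → *efuah*.
The final consonant of the causative form *efuah* is /h/, which is voiceless, so the past-tense suffix is -at, giving *efuahat*.
The past-tense form *efuahat*: final sound = /t/, a non-sibilant consonant → -pu → *efuahatpu*.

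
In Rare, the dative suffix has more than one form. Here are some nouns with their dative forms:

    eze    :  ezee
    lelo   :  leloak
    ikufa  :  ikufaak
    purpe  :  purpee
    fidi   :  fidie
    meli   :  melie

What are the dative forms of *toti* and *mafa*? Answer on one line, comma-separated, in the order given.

totie, mafaak

The suffix is conditioned by the last vowel: -e when the last vowel of the stem is a front vowel (*eze*, *purpe*, *fidi*, *meli*); -ak when the last vowel of the stem is a back vowel (*lelo*, *ikufa*).
*toti* — last vowel /i/ (a front vowel) → -e → *totie*.
*mafa*: last vowel = /a/, a back vowel → -ak → *mafaak*.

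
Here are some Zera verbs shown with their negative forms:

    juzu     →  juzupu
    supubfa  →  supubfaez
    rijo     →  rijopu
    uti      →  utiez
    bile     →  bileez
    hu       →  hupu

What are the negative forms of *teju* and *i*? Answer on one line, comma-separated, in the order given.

tejupu, iez

The pattern is rounding harmony: -pu when the last vowel of the stem is a rounded vowel (*juzu*, *rijo*, *hu*); -ez when the last vowel of the stem is an unrounded vowel (*supubfa*, *uti*, *bile*).
The last vowel of *teju* is /u/, which is a rounded vowel, so the suffix is -pu, giving *tejupu*.
*i*: last vowel = /i/, an unrounded vowel → -ez → *iez*.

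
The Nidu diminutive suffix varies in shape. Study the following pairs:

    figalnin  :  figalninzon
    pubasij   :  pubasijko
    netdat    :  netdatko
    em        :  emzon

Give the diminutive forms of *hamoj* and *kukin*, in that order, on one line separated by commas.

The suffix is conditioned by the final consonant: -zon when the stem ends in a nasal (*figalnin*, *em*); -ko when the stem ends in a non-nasal consonant (*pubasij*, *netdat*).
The final consonant of *hamoj* is /j/, which is non-nasal, so the suffix is -ko, giving *hamojko*.
The final consonant of *kukin* is /n/, which is a nasal, so the suffix is -zon, giving *kukinzon*.

hamojko, kukinzon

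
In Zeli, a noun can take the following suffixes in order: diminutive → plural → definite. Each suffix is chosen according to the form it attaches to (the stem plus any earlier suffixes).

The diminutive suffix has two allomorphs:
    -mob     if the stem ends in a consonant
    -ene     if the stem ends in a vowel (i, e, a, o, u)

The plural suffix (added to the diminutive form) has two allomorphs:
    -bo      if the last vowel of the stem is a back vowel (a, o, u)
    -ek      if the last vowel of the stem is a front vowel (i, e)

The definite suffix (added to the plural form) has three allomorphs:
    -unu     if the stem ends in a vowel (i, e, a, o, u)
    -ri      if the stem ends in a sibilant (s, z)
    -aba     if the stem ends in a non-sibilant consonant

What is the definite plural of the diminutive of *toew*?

toewmobbounu

*toew* — final sound /w/ (a consonant) → -mob → *toewmob*.
The last vowel of the diminutive form *toewmob* is /o/, which is a back vowel, so the plural suffix is -bo, giving *toewmobbo*.
The final sound of the plural form *toewmobbo* is /o/, which is a vowel, so the definite suffix is -unu, giving *toewmobbounu*.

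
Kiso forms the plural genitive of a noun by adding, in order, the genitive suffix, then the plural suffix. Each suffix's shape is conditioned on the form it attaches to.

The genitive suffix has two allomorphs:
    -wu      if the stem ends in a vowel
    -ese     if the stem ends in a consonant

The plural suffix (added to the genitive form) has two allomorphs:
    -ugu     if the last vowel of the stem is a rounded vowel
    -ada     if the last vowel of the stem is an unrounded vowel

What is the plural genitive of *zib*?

*zib* — final sound /b/ (a consonant) → -ese → *zibese*.
The genitive form *zibese* — last vowel /e/ (an unrounded vowel) → -ada → *zibeseada*.

zibeseada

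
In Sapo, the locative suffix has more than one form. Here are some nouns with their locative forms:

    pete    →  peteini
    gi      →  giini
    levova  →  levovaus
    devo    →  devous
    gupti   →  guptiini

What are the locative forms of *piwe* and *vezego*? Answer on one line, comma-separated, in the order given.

piweini, vezegous

Looking at the last vowel of each stem: -ini when the last vowel of the stem is a front vowel (*pete*, *gi*, *gupti*); -us when the last vowel of the stem is a back vowel (*levova*, *devo*).
The last vowel of *piwe* is /e/, which is a front vowel, so the suffix is -ini, giving *piweini*.
*vezego*: last vowel = /o/, a back vowel → -us → *vezegous*.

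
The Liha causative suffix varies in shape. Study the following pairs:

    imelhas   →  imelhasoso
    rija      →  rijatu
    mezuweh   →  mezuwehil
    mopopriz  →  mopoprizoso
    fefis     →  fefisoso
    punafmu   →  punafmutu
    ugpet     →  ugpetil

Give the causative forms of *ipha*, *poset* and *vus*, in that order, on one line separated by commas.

iphatu, posetil, vusoso

The suffix is conditioned by the final sound: -oso when the stem ends in a sibilant (*imelhas*, *mopopriz*, *fefis*); -il when the stem ends in a non-sibilant consonant (*mezuweh*, *ugpet*); -tu when the stem ends in a vowel (*rija*, *punafmu*).
Since the final sound of *ipha* is /a/ (a vowel), it takes -tu, giving *iphatu*.
*poset*: final sound = /t/, a non-sibilant consonant → -il → *posetil*.
The final sound of *vus* is /s/, which is a sibilant, so the suffix is -oso, giving *vusoso*.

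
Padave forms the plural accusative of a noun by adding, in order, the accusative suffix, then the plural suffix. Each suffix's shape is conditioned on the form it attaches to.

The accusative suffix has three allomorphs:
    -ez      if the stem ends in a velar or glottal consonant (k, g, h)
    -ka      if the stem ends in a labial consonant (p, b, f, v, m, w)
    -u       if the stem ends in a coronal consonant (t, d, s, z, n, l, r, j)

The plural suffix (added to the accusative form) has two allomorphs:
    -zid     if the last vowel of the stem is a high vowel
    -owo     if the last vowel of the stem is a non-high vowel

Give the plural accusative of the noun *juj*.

jujuzid

The final consonant of *juj* is /j/, which is coronal, so the accusative suffix is -u, giving *juju*.
The accusative form *juju*: last vowel = /u/, a high vowel → -zid → *jujuzid*.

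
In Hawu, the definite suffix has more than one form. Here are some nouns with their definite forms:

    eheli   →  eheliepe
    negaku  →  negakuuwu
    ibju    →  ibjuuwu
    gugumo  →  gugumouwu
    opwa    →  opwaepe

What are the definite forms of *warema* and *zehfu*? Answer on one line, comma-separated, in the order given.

waremaepe, zehfuuwu

The alternation tracks the last vowel of the stem — -uwu when the last vowel of the stem is a rounded vowel (*negaku*, *ibju*, *gugumo*); -epe when the last vowel of the stem is an unrounded vowel (*eheli*, *opwa*).
The last vowel of *warema* is /a/, which is an unrounded vowel, so the suffix is -epe, giving *waremaepe*.
The last vowel of *zehfu* is /u/, which is a rounded vowel, so the suffix is -uwu, giving *zehfuuwu*.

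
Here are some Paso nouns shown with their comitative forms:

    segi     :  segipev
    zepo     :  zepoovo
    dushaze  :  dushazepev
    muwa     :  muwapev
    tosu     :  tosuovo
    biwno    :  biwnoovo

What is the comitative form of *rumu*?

rumuovo

Looking at the last vowel of each stem: -ovo when the last vowel of the stem is a rounded vowel (*zepo*, *tosu*, *biwno*); -pev when the last vowel of the stem is an unrounded vowel (*segi*, *dushaze*, *muwa*).
The last vowel of *rumu* is /u/, which is a rounded vowel, so the suffix is -ovo, giving *rumuovo*.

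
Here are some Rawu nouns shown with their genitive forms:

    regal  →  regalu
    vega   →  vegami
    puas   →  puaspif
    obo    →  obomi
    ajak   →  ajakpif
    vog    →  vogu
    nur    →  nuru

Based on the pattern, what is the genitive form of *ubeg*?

ubegu

Looking at the final sound of each stem: -pif when the stem ends in a voiceless consonant (*puas*, *ajak*); -u when the stem ends in a voiced consonant (*regal*, *vog*, *nur*); -mi when the stem ends in a vowel (*vega*, *obo*).
Since the final sound of *ubeg* is /g/ (a voiced consonant), it takes -u, giving *ubegu*.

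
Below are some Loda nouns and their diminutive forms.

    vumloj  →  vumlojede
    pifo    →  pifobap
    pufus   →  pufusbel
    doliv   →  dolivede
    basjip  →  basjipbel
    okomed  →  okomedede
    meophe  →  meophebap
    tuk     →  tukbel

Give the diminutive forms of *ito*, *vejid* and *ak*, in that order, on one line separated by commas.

itobap, vejidede, akbel

Looking at the final sound of each stem: -bel when the stem ends in a voiceless consonant (*pufus*, *basjip*, *tuk*); -ede when the stem ends in a voiced consonant (*vumloj*, *doliv*, *okomed*); -bap when the stem ends in a vowel (*pifo*, *meophe*).
*ito* — final sound /o/ (a vowel) → -bap → *itobap*.
*vejid* — final sound /d/ (a voiced consonant) → -ede → *vejidede*.
*ak* — final sound /k/ (a voiceless consonant) → -bel → *akbel*.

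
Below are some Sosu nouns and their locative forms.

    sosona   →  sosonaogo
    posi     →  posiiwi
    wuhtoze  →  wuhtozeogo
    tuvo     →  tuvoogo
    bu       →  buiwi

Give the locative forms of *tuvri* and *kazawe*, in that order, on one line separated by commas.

tuvriiwi, kazaweogo

The pattern is height harmony: -iwi when the last vowel of the stem is a high vowel (*posi*, *bu*); -ogo when the last vowel of the stem is a non-high vowel (*sosona*, *wuhtoze*, *tuvo*).
The last vowel of *tuvri* is /i/, which is a high vowel, so the suffix is -iwi, giving *tuvriiwi*.
The last vowel of *kazawe* is /e/, which is a non-high vowel, so the suffix is -ogo, giving *kazaweogo*.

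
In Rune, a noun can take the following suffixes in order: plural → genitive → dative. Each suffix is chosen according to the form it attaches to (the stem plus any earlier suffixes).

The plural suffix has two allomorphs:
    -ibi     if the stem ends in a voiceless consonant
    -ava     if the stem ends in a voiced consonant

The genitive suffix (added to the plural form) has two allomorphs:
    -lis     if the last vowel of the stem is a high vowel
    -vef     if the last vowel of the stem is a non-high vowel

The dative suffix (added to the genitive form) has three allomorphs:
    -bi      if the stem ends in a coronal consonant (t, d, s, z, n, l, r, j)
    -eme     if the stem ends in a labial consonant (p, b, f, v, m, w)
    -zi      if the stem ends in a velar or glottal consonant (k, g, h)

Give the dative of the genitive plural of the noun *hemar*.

*hemar* — final consonant /r/ (voiced) → -ava → *hemarava*.
The last vowel of the plural form *hemarava* is /a/, which is a non-high vowel, so the genitive suffix is -vef, giving *hemaravavef*.
Since the final consonant of the genitive form *hemaravavef* is /f/ (labial), it takes -eme, giving *hemaravavefeme*.

hemaravavefeme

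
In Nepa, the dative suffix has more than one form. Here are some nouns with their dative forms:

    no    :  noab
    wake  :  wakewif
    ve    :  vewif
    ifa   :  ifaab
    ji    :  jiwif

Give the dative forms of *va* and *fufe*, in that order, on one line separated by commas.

Looking at the last vowel of each stem: -wif when the last vowel of the stem is a front vowel (*wake*, *ve*, *ji*); -ab when the last vowel of the stem is a back vowel (*no*, *ifa*).
The last vowel of *va* is /a/, which is a back vowel, so the suffix is -ab, giving *vaab*.
The last vowel of *fufe* is /e/, which is a front vowel, so the suffix is -wif, giving *fufewif*.

vaab, fufewif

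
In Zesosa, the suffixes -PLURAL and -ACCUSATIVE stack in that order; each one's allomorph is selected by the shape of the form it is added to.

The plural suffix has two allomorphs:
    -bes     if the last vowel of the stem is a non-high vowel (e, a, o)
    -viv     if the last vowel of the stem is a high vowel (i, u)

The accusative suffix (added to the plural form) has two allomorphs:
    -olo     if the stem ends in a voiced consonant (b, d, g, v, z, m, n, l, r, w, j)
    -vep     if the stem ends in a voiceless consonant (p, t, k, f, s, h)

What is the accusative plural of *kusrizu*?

*kusrizu* — last vowel /u/ (a high vowel) → -viv → *kusrizuviv*.
The plural form *kusrizuviv*: final consonant = /v/, voiced → -olo → *kusrizuvivolo*.

kusrizuvivolo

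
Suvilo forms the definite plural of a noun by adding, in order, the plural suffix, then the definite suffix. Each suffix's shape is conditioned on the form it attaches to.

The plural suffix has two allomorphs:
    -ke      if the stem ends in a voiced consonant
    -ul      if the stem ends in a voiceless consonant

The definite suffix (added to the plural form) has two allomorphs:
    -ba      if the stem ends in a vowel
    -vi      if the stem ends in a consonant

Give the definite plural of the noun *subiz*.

Since the final consonant of *subiz* is /z/ (voiced), it takes -ke, giving *subizke*.
The plural form *subizke* — final sound /e/ (a vowel) → -ba → *subizkeba*.

subizkeba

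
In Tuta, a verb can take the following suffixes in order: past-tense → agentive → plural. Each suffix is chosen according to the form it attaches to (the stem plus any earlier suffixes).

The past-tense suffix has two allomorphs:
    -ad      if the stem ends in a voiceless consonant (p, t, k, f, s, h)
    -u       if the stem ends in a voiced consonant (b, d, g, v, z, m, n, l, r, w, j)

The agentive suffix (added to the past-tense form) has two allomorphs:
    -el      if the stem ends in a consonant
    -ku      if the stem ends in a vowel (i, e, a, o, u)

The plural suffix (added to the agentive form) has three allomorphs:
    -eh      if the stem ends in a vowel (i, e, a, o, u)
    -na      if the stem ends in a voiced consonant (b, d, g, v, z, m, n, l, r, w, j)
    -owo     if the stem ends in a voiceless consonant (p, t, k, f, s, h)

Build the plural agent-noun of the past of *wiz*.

The final consonant of *wiz* is /z/, which is voiced, so the past-tense suffix is -u, giving *wizu*.
The past-tense form *wizu*: final sound = /u/, a vowel → -ku → *wizuku*.
Since the final sound of the agentive form *wizuku* is /u/ (a vowel), it takes -eh, giving *wizukueh*.

wizukueh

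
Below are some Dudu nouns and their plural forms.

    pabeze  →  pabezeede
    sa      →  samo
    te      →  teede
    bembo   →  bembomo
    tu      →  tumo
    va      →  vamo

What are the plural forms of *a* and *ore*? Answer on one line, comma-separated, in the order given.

amo, oreede

The alternation tracks the last vowel of the stem — -ede when the last vowel of the stem is a front vowel (*pabeze*, *te*); -mo when the last vowel of the stem is a back vowel (*sa*, *bembo*, *tu*, *va*).
*a* — last vowel /a/ (a back vowel) → -mo → *amo*.
*ore* — last vowel /e/ (a front vowel) → -ede → *oreede*.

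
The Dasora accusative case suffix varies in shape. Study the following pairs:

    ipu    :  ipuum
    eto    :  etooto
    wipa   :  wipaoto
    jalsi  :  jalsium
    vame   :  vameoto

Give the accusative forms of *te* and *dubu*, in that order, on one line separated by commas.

teoto, dubuum

Looking at the last vowel of each stem: -um when the last vowel of the stem is a high vowel (*ipu*, *jalsi*); -oto when the last vowel of the stem is a non-high vowel (*eto*, *wipa*, *vame*).
*te* — last vowel /e/ (a non-high vowel) → -oto → *teoto*.
*dubu* — last vowel /u/ (a high vowel) → -um → *dubuum*.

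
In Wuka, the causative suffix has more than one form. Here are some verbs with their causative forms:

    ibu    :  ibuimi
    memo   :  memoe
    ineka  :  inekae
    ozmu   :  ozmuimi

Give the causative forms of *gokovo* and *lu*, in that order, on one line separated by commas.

Looking at the last vowel of each stem: -imi when the last vowel of the stem is a high vowel (*ibu*, *ozmu*); -e when the last vowel of the stem is a non-high vowel (*memo*, *ineka*).
*gokovo* — last vowel /o/ (a non-high vowel) → -e → *gokovoe*.
*lu* — last vowel /u/ (a high vowel) → -imi → *luimi*.

gokovoe, luimi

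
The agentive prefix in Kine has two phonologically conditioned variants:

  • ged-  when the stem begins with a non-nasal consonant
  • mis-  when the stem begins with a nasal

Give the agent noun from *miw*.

mismiw

*miw* — first consonant /m/ (a nasal) → mis- → *mismiw*.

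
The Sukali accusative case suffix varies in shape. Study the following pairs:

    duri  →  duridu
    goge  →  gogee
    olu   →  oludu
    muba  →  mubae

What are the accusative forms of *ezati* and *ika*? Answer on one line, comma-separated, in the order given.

ezatidu, ikae

The alternation tracks the last vowel of the stem — -du when the last vowel of the stem is a high vowel (*duri*, *olu*); -e when the last vowel of the stem is a non-high vowel (*goge*, *muba*).
The last vowel of *ezati* is /i/, which is a high vowel, so the suffix is -du, giving *ezatidu*.
The last vowel of *ika* is /a/, which is a non-high vowel, so the suffix is -e, giving *ikae*.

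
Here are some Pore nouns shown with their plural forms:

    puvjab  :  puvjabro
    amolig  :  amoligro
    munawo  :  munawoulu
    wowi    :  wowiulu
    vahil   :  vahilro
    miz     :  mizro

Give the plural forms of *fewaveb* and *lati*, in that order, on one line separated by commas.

fewavebro, latiulu

Looking at the final sound of each stem: -ro when the stem ends in a consonant (*puvjab*, *amolig*, *vahil*, *miz*); -ulu when the stem ends in a vowel (*munawo*, *wowi*).
*fewaveb*: final sound = /b/, a consonant → -ro → *fewavebro*.
*lati* — final sound /i/ (a vowel) → -ulu → *latiulu*.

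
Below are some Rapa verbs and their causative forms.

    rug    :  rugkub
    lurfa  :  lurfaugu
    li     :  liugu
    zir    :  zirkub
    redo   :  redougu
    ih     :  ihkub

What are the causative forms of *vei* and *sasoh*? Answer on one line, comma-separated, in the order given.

veiugu, sasohkub

Looking at the final sound of each stem: -kub when the stem ends in a consonant (*rug*, *zir*, *ih*); -ugu when the stem ends in a vowel (*lurfa*, *li*, *redo*).
*vei*: final sound = /i/, a vowel → -ugu → *veiugu*.
The final sound of *sasoh* is /h/, which is a consonant, so the suffix is -kub, giving *sasohkub*.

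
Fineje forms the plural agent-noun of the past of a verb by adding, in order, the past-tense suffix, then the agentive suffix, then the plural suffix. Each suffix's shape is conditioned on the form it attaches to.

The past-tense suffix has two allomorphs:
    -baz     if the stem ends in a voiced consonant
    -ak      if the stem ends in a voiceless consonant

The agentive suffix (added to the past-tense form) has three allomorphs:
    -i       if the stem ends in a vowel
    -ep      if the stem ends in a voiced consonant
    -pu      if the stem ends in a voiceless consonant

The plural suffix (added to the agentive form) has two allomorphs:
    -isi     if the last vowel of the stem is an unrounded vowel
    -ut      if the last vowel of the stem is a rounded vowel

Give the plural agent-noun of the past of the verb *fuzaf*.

*fuzaf* — final consonant /f/ (voiceless) → -ak → *fuzafak*.
The final sound of the past-tense form *fuzafak* is /k/, which is a voiceless consonant, so the agentive suffix is -pu, giving *fuzafakpu*.
The last vowel of the agentive form *fuzafakpu* is /u/, which is a rounded vowel, so the plural suffix is -ut, giving *fuzafakpuut*.

fuzafakpuut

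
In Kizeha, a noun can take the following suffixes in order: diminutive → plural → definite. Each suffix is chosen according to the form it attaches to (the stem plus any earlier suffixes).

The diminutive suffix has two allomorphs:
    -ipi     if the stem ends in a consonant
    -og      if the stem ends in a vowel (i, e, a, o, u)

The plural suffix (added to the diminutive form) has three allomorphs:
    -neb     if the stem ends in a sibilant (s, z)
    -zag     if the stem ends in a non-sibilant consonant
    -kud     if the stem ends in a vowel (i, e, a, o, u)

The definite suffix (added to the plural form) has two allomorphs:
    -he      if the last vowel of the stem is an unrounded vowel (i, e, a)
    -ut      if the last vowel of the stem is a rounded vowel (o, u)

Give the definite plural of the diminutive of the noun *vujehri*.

*vujehri*: final sound = /i/, a vowel → -og → *vujehriog*.
The diminutive form *vujehriog*: final sound = /g/, a non-sibilant consonant → -zag → *vujehriogzag*.
The plural form *vujehriogzag* — last vowel /a/ (an unrounded vowel) → -he → *vujehriogzaghe*.

vujehriogzaghe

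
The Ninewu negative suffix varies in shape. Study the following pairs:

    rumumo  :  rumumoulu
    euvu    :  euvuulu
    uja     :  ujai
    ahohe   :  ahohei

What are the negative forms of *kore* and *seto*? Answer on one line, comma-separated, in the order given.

korei, setoulu

Looking at the last vowel of each stem: -ulu when the last vowel of the stem is a rounded vowel (*rumumo*, *euvu*); -i when the last vowel of the stem is an unrounded vowel (*uja*, *ahohe*).
Since the last vowel of *kore* is /e/ (an unrounded vowel), it takes -i, giving *korei*.
The last vowel of *seto* is /o/, which is a rounded vowel, so the suffix is -ulu, giving *setoulu*.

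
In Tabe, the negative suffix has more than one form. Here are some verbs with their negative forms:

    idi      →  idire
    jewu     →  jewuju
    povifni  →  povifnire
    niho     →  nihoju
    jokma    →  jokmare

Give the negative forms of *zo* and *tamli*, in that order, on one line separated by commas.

zoju, tamlire

Looking at the last vowel of each stem: -ju when the last vowel of the stem is a rounded vowel (*jewu*, *niho*); -re when the last vowel of the stem is an unrounded vowel (*idi*, *povifni*, *jokma*).
Since the last vowel of *zo* is /o/ (a rounded vowel), it takes -ju, giving *zoju*.
Since the last vowel of *tamli* is /i/ (an unrounded vowel), it takes -re, giving *tamlire*.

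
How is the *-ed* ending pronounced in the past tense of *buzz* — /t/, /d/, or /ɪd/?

The stem *buzz* ends in a voiced sound other than /d/.
The -ed suffix is realized as /ɪd/ after /t, d/; as /t/ after other voiceless consonants; and as /d/ after other voiced sounds.
So -ed on *buzz* is pronounced /d/.

/d/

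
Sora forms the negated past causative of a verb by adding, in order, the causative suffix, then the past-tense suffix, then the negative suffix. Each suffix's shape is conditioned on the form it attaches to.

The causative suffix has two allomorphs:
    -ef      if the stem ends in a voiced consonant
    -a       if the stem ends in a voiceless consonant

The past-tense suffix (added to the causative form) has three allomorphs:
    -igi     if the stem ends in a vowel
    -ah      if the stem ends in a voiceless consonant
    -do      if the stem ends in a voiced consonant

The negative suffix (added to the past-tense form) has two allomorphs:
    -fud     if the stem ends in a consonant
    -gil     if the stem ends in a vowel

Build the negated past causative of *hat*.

*hat*: final consonant = /t/, voiceless → -a → *hata*.
The causative form *hata* — final sound /a/ (a vowel) → -igi → *hataigi*.
The past-tense form *hataigi*: final sound = /i/, a vowel → -gil → *hataigigil*.

hataigigil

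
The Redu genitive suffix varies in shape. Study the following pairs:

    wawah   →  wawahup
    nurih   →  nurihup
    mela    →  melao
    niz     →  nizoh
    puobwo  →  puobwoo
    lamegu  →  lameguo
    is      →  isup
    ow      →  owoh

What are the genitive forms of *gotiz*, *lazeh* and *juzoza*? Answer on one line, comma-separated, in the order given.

The suffix is conditioned by the final sound: -up when the stem ends in a voiceless consonant (*wawah*, *nurih*, *is*); -oh when the stem ends in a voiced consonant (*niz*, *ow*); -o when the stem ends in a vowel (*mela*, *puobwo*, *lamegu*).
*gotiz* — final sound /z/ (a voiced consonant) → -oh → *gotizoh*.
*lazeh*: final sound = /h/, a voiceless consonant → -up → *lazehup*.
*juzoza* — final sound /a/ (a vowel) → -o → *juzozao*.

gotizoh, lazehup, juzozao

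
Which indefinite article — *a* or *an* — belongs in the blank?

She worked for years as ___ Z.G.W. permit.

a

The indefinite article is chosen by the initial *sound* of the following word, not its spelling.
The initialism *Z.G.W.* is read letter by letter; the first letter, Z, is pronounced /ziː/, which begins with a consonant sound.
So the article is *a*: She worked for years as a Z.G.W. permit.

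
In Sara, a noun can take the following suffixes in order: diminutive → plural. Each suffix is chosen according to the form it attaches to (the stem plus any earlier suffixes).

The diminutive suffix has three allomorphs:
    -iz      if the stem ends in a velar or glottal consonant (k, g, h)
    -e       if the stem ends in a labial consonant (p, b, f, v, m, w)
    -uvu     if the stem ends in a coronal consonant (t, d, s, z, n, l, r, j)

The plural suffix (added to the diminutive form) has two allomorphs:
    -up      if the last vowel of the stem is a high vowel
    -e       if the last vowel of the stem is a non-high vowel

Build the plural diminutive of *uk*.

ukizup

Since the final consonant of *uk* is /k/ (velar/glottal), it takes -iz, giving *ukiz*.
The last vowel of the diminutive form *ukiz* is /i/, which is a high vowel, so the plural suffix is -up, giving *ukizup*.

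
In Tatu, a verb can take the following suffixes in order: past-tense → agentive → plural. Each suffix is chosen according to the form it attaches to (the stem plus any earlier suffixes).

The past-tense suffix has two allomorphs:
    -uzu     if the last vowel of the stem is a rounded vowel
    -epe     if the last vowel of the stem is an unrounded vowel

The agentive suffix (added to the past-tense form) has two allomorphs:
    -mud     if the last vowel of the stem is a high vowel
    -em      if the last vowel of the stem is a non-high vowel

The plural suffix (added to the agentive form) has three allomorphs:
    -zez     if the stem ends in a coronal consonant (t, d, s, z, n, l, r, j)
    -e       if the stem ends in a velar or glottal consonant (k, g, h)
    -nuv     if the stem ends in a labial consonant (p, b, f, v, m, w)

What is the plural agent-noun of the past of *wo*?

*wo* — last vowel /o/ (a rounded vowel) → -uzu → *wouzu*.
The last vowel of the past-tense form *wouzu* is /u/, which is a high vowel, so the agentive suffix is -mud, giving *wouzumud*.
Since the final consonant of the agentive form *wouzumud* is /d/ (coronal), it takes -zez, giving *wouzumudzez*.

wouzumudzez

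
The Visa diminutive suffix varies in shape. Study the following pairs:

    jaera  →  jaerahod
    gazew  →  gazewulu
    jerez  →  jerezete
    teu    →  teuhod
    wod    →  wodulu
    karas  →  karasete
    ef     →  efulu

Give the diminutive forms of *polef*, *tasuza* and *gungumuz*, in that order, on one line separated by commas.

The suffix is conditioned by the final sound: -ete when the stem ends in a sibilant (*jerez*, *karas*); -ulu when the stem ends in a non-sibilant consonant (*gazew*, *wod*, *ef*); -hod when the stem ends in a vowel (*jaera*, *teu*).
*polef* — final sound /f/ (a non-sibilant consonant) → -ulu → *polefulu*.
*tasuza* — final sound /a/ (a vowel) → -hod → *tasuzahod*.
*gungumuz*: final sound = /z/, a sibilant → -ete → *gungumuzete*.

polefulu, tasuzahod, gungumuzete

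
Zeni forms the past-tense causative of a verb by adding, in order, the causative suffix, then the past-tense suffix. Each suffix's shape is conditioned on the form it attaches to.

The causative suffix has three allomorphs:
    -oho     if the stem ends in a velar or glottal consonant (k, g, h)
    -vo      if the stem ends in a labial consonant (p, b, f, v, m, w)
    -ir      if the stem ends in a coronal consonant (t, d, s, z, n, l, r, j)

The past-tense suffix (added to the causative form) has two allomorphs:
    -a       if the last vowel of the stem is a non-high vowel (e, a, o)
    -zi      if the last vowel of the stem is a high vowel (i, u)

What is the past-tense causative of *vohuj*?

Since the final consonant of *vohuj* is /j/ (coronal), it takes -ir, giving *vohujir*.
The causative form *vohujir*: last vowel = /i/, a high vowel → -zi → *vohujirzi*.

vohujirzi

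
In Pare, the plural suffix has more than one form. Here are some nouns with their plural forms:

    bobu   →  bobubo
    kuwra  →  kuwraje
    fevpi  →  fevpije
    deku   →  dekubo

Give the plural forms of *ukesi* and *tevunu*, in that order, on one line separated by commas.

ukesije, tevunubo

The alternation tracks the last vowel of the stem — -bo when the last vowel of the stem is a rounded vowel (*bobu*, *deku*); -je when the last vowel of the stem is an unrounded vowel (*kuwra*, *fevpi*).
The last vowel of *ukesi* is /i/, which is an unrounded vowel, so the suffix is -je, giving *ukesije*.
Since the last vowel of *tevunu* is /u/ (a rounded vowel), it takes -bo, giving *tevunubo*.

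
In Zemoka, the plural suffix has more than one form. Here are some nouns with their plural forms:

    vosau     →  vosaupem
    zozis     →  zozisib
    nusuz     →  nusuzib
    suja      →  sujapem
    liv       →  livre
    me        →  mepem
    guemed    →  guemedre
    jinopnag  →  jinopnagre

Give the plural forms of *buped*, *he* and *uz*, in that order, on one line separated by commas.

The alternation tracks the final sound of the stem — -ib when the stem ends in a sibilant (*zozis*, *nusuz*); -re when the stem ends in a non-sibilant consonant (*liv*, *guemed*, *jinopnag*); -pem when the stem ends in a vowel (*vosau*, *suja*, *me*).
Since the final sound of *buped* is /d/ (a non-sibilant consonant), it takes -re, giving *bupedre*.
*he* — final sound /e/ (a vowel) → -pem → *hepem*.
*uz*: final sound = /z/, a sibilant → -ib → *uzib*.

bupedre, hepem, uzib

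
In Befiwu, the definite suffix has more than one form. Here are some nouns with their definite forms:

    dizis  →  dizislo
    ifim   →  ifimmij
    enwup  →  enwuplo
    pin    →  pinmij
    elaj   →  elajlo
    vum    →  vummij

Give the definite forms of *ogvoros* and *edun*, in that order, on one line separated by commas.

The suffix is conditioned by the final consonant: -mij when the stem ends in a nasal (*ifim*, *pin*, *vum*); -lo when the stem ends in a non-nasal consonant (*dizis*, *enwup*, *elaj*).
Since the final consonant of *ogvoros* is /s/ (non-nasal), it takes -lo, giving *ogvoroslo*.
*edun*: final consonant = /n/, a nasal → -mij → *edunmij*.

ogvoroslo, edunmij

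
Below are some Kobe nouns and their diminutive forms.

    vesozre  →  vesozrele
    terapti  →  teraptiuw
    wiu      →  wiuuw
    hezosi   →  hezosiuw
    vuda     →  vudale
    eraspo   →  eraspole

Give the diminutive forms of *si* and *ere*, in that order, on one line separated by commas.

The alternation tracks the last vowel of the stem — -uw when the last vowel of the stem is a high vowel (*terapti*, *wiu*, *hezosi*); -le when the last vowel of the stem is a non-high vowel (*vesozre*, *vuda*, *eraspo*).
Since the last vowel of *si* is /i/ (a high vowel), it takes -uw, giving *siuw*.
*ere* — last vowel /e/ (a non-high vowel) → -le → *erele*.

siuw, erele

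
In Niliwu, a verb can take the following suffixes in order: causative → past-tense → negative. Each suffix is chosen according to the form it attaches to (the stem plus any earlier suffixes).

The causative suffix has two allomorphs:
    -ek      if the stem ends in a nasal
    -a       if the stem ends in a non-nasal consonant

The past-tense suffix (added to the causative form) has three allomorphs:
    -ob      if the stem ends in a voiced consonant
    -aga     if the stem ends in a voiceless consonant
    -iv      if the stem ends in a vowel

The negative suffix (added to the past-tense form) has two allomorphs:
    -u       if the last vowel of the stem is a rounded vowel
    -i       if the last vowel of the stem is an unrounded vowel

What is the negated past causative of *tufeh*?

tufehaivi

*tufeh* — final consonant /h/ (non-nasal) → -a → *tufeha*.
Since the final sound of the causative form *tufeha* is /a/ (a vowel), it takes -iv, giving *tufehaiv*.
Since the last vowel of the past-tense form *tufehaiv* is /i/ (an unrounded vowel), it takes -i, giving *tufehaivi*.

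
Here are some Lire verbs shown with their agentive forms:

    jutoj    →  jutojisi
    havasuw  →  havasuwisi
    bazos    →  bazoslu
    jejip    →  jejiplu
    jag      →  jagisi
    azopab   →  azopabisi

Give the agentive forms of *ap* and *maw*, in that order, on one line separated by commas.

aplu, mawisi

Looking at the final consonant of each stem: -lu when the stem ends in a voiceless consonant (*bazos*, *jejip*); -isi when the stem ends in a voiced consonant (*jutoj*, *havasuw*, *jag*, *azopab*).
Since the final consonant of *ap* is /p/ (voiceless), it takes -lu, giving *aplu*.
*maw* — final consonant /w/ (voiced) → -isi → *mawisi*.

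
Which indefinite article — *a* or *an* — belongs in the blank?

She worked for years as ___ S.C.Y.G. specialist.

The indefinite article is chosen by the initial *sound* of the following word, not its spelling.
The initialism *S.C.Y.G.* is read letter by letter; the first letter, S, is pronounced /ɛs/, which begins with a vowel sound.
So the article is *an*: She worked for years as an S.C.Y.G. specialist.

an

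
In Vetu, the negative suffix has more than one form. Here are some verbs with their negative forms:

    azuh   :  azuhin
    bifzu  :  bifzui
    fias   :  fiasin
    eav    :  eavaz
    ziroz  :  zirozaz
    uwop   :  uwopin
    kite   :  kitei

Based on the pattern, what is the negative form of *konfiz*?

Looking at the final sound of each stem: -in when the stem ends in a voiceless consonant (*azuh*, *fias*, *uwop*); -az when the stem ends in a voiced consonant (*eav*, *ziroz*); -i when the stem ends in a vowel (*bifzu*, *kite*).
The final sound of *konfiz* is /z/, which is a voiced consonant, so the suffix is -az, giving *konfizaz*.

konfizaz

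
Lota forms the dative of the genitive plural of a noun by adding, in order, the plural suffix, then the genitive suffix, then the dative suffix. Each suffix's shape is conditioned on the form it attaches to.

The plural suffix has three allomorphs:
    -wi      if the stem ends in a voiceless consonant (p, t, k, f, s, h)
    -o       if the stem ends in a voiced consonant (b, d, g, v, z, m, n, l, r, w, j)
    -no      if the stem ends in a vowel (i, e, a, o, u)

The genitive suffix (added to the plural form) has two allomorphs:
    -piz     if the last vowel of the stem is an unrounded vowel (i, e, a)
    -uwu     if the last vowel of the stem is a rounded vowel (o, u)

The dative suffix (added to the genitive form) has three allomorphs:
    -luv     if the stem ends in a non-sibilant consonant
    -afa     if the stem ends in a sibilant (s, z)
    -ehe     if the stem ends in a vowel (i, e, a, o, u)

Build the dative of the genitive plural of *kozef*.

Since the final sound of *kozef* is /f/ (a voiceless consonant), it takes -wi, giving *kozefwi*.
The last vowel of the plural form *kozefwi* is /i/, which is an unrounded vowel, so the genitive suffix is -piz, giving *kozefwipiz*.
The genitive form *kozefwipiz* — final sound /z/ (a sibilant) → -afa → *kozefwipizafa*.

kozefwipizafa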